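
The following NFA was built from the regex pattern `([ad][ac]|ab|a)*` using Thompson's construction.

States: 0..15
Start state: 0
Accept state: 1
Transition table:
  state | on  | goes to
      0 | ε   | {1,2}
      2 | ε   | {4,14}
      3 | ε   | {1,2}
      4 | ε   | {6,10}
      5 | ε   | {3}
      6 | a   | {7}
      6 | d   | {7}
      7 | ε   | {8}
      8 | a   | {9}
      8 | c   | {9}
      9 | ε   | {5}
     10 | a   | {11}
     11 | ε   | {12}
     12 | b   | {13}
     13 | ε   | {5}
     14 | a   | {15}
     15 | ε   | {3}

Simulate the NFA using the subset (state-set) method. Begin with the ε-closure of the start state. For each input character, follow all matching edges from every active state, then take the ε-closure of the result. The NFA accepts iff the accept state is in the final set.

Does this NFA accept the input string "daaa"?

initial (ε-close {0}): {0,1,2,4,6,10,14}
'd' @ 1: {7,8}
'a' @ 2: {1,2,3,4,5,6,9,10,14}  (accept∈set)
'a' @ 3: {1,2,3,4,6,7,8,10,11,12,14,15}  (accept∈set)
'a' @ 4: {1,2,3,4,5,6,7,8,9,10,11,12,14,15}  (accept∈set)
after full input: {1,2,3,4,5,6,7,8,9,10,11,12,14,15}  (accept=1 in)

Answer: ACCEPT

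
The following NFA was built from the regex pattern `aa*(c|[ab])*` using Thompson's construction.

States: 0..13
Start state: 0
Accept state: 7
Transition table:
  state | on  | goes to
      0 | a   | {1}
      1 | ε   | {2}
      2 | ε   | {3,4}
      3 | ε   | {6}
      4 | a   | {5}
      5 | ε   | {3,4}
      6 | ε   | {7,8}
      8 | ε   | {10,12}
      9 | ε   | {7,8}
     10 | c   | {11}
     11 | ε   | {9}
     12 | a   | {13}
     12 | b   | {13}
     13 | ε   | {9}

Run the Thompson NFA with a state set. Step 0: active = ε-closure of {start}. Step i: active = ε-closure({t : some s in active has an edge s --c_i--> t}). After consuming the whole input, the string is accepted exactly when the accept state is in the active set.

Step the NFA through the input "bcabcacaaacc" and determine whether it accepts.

initial (ε-close {0}): {0}
'b' @ 1: {}  — dead — no transitions
rest 'cabcacaaacc' ignored (set empty)
final: {}; accept 7 not in set

Answer: REJECT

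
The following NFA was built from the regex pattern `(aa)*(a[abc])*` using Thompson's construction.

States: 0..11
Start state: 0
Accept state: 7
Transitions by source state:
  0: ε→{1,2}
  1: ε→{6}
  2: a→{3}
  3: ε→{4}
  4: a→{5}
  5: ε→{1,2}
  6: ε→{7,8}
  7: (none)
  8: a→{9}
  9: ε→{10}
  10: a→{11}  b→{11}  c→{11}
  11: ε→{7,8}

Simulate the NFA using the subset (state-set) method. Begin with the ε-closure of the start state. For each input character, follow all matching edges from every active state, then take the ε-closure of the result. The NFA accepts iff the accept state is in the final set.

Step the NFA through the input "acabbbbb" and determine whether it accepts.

start: ε-closure({0}) = {0,1,2,6,7,8}
'a' @ 1: {3,4,9,10}
'c' @ 2: {7,8,11}  ✓accept
'a' @ 3: {9,10}
'b' @ 4: {7,8,11}  ✓accept
'b' @ 5: {}  — no active states
rest 'bbb' ignored (set empty)
end set {} — state 7 not in

Answer: REJECT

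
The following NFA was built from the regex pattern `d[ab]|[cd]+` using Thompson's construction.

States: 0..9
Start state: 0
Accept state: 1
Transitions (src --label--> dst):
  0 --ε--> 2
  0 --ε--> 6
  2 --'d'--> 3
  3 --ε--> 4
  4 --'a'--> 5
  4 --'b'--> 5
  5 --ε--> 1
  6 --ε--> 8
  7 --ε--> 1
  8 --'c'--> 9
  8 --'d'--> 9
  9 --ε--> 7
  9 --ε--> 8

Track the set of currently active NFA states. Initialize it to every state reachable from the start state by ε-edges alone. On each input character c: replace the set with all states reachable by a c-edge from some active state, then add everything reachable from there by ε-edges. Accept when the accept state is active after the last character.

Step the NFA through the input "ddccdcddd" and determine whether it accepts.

start: ε-closure({0}) = {0,2,6,8}
'd' @ 1: {1,3,4,7,8,9}  [accepting]
'd' @ 2: {1,7,8,9}  [accepting]
'c' @ 3: {1,7,8,9}  [accepting]
'c' @ 4: {1,7,8,9}  [accepting]
'd' @ 5: {1,7,8,9}  [accepting]
'c' @ 6: {1,7,8,9}  [accepting]
'd' @ 7: {1,7,8,9}  [accepting]
'd' @ 8: {1,7,8,9}  [accepting]
'd' @ 9: {1,7,8,9}  [accepting]
final: {1,7,8,9}; accept 1 in set

Answer: ACCEPT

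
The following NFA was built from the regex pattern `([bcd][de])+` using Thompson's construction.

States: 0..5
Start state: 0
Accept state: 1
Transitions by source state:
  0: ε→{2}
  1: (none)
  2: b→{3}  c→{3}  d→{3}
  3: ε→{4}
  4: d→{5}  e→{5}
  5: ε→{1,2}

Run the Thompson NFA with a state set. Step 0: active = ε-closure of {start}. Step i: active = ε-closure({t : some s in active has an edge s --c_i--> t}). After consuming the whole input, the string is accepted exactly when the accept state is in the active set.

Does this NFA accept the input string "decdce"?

initial (ε-close {0}): {0,2}
'd' @ 1: {3,4}
'e' @ 2: {1,2,5}  [accepting]
'c' @ 3: {3,4}
'd' @ 4: {1,2,5}  [accepting]
'c' @ 5: {3,4}
'e' @ 6: {1,2,5}  [accepting]
end set {1,2,5} — state 1 in

Answer: ACCEPT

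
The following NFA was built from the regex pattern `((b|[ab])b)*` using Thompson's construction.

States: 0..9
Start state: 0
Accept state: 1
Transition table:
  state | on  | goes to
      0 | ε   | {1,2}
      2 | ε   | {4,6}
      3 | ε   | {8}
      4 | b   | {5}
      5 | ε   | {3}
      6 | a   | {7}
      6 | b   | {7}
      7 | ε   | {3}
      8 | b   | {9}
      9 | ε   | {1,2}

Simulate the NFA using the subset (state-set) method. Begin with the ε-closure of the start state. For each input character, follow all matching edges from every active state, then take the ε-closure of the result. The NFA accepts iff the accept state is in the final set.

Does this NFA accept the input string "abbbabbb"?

Answer: ACCEPT

Steps:
initial (ε-close {0}): {0,1,2,4,6}
'a' @ 1: {3,7,8}
'b' @ 2: {1,2,4,6,9}  (accept∈set)
'b' @ 3: {3,5,7,8}
'b' @ 4: {1,2,4,6,9}  (accept∈set)
'a' @ 5: {3,7,8}
'b' @ 6: {1,2,4,6,9}  (accept∈set)
'b' @ 7: {3,5,7,8}
'b' @ 8: {1,2,4,6,9}  (accept∈set)
after full input: {1,2,4,6,9}  (accept=1 in)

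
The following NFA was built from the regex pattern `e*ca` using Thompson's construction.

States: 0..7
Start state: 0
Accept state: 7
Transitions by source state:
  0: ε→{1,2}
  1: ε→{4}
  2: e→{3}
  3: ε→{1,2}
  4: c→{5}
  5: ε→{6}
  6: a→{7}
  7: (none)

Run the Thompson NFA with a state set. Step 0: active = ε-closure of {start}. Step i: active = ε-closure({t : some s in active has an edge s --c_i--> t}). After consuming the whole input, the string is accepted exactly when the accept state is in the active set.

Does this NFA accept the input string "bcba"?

Answer: REJECT

Derivation:
S₀ = ε-closure({0}) = {0,1,2,4}
'b' @ 1: {}  — state set empty
rest 'cba' ignored (set empty)
end set {} — state 7 not in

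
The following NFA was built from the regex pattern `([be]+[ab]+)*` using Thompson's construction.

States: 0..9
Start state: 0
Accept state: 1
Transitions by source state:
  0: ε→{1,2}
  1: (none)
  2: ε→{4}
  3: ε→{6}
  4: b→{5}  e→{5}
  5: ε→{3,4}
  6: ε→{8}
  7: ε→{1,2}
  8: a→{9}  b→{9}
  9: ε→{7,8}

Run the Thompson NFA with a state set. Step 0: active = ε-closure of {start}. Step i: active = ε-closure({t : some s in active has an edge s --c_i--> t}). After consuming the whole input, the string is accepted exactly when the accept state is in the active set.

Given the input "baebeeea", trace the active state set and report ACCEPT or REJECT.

Answer: ACCEPT

Derivation:
initial (ε-close {0}): {0,1,2,4}
'b' @ 1: {3,4,5,6,8}
'a' @ 2: {1,2,4,7,8,9}  (accept∈set)
'e' @ 3: {3,4,5,6,8}
'b' @ 4: {1,2,3,4,5,6,7,8,9}  (accept∈set)
'e' @ 5: {3,4,5,6,8}
'e' @ 6: {3,4,5,6,8}
'e' @ 7: {3,4,5,6,8}
'a' @ 8: {1,2,4,7,8,9}  (accept∈set)
after full input: {1,2,4,7,8,9}  (accept=1 in)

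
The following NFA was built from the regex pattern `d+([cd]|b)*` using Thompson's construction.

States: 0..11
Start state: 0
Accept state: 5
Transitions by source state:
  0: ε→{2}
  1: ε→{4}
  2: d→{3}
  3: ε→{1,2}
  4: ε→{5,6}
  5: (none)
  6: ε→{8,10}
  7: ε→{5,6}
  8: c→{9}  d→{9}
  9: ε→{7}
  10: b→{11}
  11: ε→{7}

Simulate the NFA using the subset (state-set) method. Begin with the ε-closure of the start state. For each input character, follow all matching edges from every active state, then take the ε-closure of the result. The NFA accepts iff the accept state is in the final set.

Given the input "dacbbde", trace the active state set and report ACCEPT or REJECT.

Answer: REJECT

Steps:
S₀ = ε-closure({0}) = {0,2}
'd' @ 1: {1,2,3,4,5,6,8,10}  [accepting]
'a' @ 2: {}  — state set empty
rest 'cbbde' ignored (set empty)
end set {} — state 5 not in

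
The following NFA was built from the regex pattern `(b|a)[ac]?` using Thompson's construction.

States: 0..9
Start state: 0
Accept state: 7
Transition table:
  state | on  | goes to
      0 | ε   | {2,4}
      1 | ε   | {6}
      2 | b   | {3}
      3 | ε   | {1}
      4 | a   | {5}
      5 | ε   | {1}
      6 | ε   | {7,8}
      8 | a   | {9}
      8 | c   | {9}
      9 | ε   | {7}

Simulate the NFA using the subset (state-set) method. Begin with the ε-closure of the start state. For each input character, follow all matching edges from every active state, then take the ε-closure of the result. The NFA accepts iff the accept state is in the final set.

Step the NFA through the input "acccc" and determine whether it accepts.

Answer: REJECT

Steps:
start: ε-closure({0}) = {0,2,4}
'a' @ 1: {1,5,6,7,8}  (accept∈set)
'c' @ 2: {7,9}  (accept∈set)
'c' @ 3: {}  — dead — no transitions
rest 'cc' ignored (set empty)
after full input: {}  (accept=7 not in)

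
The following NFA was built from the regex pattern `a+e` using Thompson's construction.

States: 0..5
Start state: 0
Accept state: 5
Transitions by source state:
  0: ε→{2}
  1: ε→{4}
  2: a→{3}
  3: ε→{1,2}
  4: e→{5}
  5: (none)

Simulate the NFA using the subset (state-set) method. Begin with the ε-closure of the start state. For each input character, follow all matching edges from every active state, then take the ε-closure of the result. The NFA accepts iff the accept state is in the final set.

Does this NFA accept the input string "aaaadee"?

S₀ = ε-closure({0}) = {0,2}
'a' @ 1: {1,2,3,4}
'a' @ 2: {1,2,3,4}
'a' @ 3: {1,2,3,4}
'a' @ 4: {1,2,3,4}
'd' @ 5: {}  — state set empty
rest 'ee' ignored (set empty)
after full input: {}  (accept=5 not in)

Answer: REJECT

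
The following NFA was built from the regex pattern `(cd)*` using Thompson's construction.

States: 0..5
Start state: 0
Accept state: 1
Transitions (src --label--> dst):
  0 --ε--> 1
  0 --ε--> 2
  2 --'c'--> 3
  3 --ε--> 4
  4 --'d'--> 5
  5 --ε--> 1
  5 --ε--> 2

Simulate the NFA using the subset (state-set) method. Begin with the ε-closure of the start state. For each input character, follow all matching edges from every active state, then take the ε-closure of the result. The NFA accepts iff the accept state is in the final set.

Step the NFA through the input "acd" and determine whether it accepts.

S₀ = ε-closure({0}) = {0,1,2}
'a' @ 1: {}  — dead — no transitions
rest 'cd' ignored (set empty)
end set {} — state 1 not in

Answer: REJECT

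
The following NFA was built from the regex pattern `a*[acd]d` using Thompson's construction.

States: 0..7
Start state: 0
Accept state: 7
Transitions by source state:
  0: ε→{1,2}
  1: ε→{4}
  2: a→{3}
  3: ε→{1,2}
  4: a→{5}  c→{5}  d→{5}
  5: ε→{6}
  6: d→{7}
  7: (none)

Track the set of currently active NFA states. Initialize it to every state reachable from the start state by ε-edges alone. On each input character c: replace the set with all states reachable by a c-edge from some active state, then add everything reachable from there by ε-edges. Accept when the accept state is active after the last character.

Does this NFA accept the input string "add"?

start: ε-closure({0}) = {0,1,2,4}
'a' @ 1: {1,2,3,4,5,6}
'd' @ 2: {5,6,7}  [accepting]
'd' @ 3: {7}  [accepting]
final: {7}; accept 7 in set

Answer: ACCEPT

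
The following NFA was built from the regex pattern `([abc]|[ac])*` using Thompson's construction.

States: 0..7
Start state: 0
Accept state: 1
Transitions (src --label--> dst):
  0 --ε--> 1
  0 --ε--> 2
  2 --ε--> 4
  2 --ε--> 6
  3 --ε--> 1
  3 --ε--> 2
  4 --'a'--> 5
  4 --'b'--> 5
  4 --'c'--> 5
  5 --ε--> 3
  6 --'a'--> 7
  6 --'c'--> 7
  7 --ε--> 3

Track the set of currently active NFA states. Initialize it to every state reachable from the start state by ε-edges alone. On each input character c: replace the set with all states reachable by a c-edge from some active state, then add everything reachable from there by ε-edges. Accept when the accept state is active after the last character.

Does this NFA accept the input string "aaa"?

Answer: ACCEPT

Derivation:
initial (ε-close {0}): {0,1,2,4,6}
'a' @ 1: {1,2,3,4,5,6,7}  [accepting]
'a' @ 2: {1,2,3,4,5,6,7}  [accepting]
'a' @ 3: {1,2,3,4,5,6,7}  [accepting]
end set {1,2,3,4,5,6,7} — state 1 in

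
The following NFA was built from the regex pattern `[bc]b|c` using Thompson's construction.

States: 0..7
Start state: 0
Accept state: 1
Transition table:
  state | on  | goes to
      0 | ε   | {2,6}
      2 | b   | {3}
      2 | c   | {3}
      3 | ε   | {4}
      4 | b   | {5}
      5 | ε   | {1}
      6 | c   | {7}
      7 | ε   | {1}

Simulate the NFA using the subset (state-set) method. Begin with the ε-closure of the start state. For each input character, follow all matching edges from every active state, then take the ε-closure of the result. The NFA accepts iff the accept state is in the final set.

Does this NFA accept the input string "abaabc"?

Answer: REJECT

Trace:
start: ε-closure({0}) = {0,2,6}
'a' @ 1: {}  — state set empty
rest 'baabc' ignored (set empty)
after full input: {}  (accept=1 not in)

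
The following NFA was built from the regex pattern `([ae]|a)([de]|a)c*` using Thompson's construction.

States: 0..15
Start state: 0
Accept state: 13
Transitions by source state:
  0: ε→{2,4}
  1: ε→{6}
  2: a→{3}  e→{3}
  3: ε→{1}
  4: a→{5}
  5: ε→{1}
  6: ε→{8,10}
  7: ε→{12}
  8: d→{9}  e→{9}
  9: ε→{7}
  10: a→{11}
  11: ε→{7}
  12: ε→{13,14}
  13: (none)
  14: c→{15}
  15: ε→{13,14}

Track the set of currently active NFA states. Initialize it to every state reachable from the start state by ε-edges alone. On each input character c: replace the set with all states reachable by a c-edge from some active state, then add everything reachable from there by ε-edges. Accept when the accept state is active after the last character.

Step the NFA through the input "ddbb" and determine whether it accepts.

Answer: REJECT

Trace:
start: ε-closure({0}) = {0,2,4}
'd' @ 1: {}  — state set empty
rest 'dbb' ignored (set empty)
end set {} — state 13 not in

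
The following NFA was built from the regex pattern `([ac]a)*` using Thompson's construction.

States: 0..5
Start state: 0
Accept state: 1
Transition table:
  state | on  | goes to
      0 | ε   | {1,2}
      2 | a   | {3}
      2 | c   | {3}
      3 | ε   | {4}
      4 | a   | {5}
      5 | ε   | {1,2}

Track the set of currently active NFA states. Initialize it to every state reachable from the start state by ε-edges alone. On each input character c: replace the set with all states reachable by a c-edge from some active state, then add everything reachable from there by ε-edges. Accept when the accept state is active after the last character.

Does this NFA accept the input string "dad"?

Answer: REJECT

Steps:
start: ε-closure({0}) = {0,1,2}
'd' @ 1: {}  — no active states
rest 'ad' ignored (set empty)
after full input: {}  (accept=1 not in)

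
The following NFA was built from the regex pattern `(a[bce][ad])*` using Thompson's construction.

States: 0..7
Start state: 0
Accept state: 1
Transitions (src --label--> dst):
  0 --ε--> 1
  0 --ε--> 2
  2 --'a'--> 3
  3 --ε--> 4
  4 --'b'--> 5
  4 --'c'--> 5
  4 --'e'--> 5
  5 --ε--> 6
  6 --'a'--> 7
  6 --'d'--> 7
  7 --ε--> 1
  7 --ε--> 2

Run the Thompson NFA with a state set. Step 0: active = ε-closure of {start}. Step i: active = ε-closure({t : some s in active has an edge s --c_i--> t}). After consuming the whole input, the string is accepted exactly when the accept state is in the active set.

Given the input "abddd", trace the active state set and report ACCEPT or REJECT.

Answer: REJECT

Derivation:
start: ε-closure({0}) = {0,1,2}
'a' @ 1: {3,4}
'b' @ 2: {5,6}
'd' @ 3: {1,2,7}  [accepting]
'd' @ 4: {}  — state set empty
rest 'd' ignored (set empty)
end set {} — state 1 not in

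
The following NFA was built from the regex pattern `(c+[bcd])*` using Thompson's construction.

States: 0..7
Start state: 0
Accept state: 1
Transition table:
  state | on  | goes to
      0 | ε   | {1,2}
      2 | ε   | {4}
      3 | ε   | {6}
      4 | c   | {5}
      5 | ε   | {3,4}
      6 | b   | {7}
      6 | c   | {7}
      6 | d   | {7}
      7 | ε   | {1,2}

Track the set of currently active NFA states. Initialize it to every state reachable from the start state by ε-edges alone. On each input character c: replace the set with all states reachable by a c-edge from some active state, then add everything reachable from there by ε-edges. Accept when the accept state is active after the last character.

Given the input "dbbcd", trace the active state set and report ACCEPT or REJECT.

Answer: REJECT

Steps:
S₀ = ε-closure({0}) = {0,1,2,4}
'd' @ 1: {}  — no active states
rest 'bbcd' ignored (set empty)
final: {}; accept 1 not in set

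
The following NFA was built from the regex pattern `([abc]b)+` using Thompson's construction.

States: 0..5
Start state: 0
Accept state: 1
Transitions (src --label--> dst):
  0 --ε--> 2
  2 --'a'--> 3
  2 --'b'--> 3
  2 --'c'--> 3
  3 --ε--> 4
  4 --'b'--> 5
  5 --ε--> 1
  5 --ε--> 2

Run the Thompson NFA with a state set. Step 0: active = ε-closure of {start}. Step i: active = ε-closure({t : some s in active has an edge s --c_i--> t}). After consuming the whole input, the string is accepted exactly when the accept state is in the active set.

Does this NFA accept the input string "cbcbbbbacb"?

S₀ = ε-closure({0}) = {0,2}
'c' @ 1: {3,4}
'b' @ 2: {1,2,5}  ✓accept
'c' @ 3: {3,4}
'b' @ 4: {1,2,5}  ✓accept
'b' @ 5: {3,4}
'b' @ 6: {1,2,5}  ✓accept
'b' @ 7: {3,4}
'a' @ 8: {}  — no active states
rest 'cb' ignored (set empty)
after full input: {}  (accept=1 not in)

Answer: REJECT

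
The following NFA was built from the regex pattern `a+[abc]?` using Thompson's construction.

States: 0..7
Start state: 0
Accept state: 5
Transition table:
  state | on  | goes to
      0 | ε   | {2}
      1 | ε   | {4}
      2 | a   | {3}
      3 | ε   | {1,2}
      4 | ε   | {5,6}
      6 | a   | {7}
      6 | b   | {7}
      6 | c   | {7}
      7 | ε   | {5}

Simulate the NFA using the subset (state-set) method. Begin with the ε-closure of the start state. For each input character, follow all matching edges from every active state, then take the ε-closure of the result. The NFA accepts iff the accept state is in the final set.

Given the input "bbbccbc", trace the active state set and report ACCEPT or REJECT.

initial (ε-close {0}): {0,2}
'b' @ 1: {}  — state set empty
rest 'bbccbc' ignored (set empty)
end set {} — state 5 not in

Answer: REJECT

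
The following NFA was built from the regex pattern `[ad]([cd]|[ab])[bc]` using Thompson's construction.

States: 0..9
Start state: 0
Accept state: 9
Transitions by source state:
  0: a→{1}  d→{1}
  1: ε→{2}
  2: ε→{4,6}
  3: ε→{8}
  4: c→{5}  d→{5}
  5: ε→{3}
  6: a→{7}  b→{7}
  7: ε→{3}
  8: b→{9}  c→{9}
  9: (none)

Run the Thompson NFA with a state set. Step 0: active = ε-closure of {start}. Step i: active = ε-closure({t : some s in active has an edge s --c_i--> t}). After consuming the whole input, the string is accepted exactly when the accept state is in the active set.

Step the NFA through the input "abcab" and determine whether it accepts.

initial (ε-close {0}): {0}
'a' @ 1: {1,2,4,6}
'b' @ 2: {3,7,8}
'c' @ 3: {9}  (accept∈set)
'a' @ 4: {}  — dead — no transitions
rest 'b' ignored (set empty)
after full input: {}  (accept=9 not in)

Answer: REJECT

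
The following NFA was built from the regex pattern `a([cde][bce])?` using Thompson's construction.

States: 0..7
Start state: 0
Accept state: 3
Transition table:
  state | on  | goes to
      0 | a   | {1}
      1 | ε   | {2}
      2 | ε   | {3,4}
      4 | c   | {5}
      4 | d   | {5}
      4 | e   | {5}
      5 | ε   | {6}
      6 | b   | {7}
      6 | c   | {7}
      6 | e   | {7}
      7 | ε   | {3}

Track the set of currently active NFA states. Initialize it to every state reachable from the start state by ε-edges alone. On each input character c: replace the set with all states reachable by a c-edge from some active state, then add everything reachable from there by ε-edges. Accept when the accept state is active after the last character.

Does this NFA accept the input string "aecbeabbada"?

initial (ε-close {0}): {0}
'a' @ 1: {1,2,3,4}  ✓accept
'e' @ 2: {5,6}
'c' @ 3: {3,7}  ✓accept
'b' @ 4: {}  — no active states
rest 'eabbada' ignored (set empty)
final: {}; accept 3 not in set

Answer: REJECT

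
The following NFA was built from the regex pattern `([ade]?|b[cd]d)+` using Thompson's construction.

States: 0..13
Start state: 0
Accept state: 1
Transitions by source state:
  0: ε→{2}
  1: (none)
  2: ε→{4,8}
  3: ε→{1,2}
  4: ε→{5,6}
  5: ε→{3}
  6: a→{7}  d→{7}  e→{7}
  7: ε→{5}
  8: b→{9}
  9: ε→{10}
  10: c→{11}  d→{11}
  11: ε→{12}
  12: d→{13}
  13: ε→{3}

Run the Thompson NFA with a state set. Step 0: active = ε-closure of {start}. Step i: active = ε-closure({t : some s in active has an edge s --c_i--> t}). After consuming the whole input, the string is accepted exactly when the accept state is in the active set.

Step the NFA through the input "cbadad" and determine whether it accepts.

Answer: REJECT

Derivation:
initial (ε-close {0}): {0,1,2,3,4,5,6,8}
'c' @ 1: {}  — state set empty
rest 'badad' ignored (set empty)
after full input: {}  (accept=1 not in)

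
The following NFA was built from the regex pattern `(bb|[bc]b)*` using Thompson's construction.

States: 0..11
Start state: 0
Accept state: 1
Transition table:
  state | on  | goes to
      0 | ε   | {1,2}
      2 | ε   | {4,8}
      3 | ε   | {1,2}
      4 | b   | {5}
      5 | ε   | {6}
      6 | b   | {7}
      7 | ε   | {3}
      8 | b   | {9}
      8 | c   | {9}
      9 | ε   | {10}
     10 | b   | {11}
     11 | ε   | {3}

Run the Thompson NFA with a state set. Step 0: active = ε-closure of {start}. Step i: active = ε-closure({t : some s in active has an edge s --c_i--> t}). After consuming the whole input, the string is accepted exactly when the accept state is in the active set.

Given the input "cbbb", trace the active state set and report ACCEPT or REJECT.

initial (ε-close {0}): {0,1,2,4,8}
'c' @ 1: {9,10}
'b' @ 2: {1,2,3,4,8,11}  (accept∈set)
'b' @ 3: {5,6,9,10}
'b' @ 4: {1,2,3,4,7,8,11}  (accept∈set)
after full input: {1,2,3,4,7,8,11}  (accept=1 in)

Answer: ACCEPT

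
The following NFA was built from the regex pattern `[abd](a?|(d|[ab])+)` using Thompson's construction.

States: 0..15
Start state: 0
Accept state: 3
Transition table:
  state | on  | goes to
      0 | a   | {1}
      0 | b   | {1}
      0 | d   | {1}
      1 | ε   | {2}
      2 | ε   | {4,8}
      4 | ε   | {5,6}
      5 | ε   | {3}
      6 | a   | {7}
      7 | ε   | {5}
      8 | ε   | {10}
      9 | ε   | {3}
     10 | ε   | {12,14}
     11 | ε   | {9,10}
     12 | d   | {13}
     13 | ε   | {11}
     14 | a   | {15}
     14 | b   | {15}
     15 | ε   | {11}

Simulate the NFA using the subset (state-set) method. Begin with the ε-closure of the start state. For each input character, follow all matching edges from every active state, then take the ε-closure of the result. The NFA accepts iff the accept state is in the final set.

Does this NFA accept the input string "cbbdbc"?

S₀ = ε-closure({0}) = {0}
'c' @ 1: {}  — state set empty
rest 'bbdbc' ignored (set empty)
final: {}; accept 3 not in set

Answer: REJECT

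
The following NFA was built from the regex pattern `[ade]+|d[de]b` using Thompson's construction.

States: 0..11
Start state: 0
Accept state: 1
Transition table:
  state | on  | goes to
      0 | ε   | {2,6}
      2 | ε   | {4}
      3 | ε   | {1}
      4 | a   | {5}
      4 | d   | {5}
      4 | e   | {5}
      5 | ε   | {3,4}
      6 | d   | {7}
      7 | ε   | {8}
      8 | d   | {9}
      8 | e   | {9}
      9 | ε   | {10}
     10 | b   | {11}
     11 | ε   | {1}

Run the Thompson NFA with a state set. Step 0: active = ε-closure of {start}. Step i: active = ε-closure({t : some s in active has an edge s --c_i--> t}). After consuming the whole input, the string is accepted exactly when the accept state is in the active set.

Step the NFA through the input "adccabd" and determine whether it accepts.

start: ε-closure({0}) = {0,2,4,6}
'a' @ 1: {1,3,4,5}  [accepting]
'd' @ 2: {1,3,4,5}  [accepting]
'c' @ 3: {}  — no active states
rest 'cabd' ignored (set empty)
end set {} — state 1 not in

Answer: REJECT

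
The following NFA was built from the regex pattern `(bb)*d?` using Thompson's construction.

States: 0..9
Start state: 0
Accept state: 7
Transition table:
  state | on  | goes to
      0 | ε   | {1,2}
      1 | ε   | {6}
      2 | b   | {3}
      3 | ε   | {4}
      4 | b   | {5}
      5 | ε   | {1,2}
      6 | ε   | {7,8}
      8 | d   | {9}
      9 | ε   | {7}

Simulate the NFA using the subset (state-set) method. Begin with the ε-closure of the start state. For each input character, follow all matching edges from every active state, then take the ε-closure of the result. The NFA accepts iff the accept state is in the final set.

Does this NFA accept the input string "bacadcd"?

S₀ = ε-closure({0}) = {0,1,2,6,7,8}
'b' @ 1: {3,4}
'a' @ 2: {}  — no active states
rest 'cadcd' ignored (set empty)
final: {}; accept 7 not in set

Answer: REJECT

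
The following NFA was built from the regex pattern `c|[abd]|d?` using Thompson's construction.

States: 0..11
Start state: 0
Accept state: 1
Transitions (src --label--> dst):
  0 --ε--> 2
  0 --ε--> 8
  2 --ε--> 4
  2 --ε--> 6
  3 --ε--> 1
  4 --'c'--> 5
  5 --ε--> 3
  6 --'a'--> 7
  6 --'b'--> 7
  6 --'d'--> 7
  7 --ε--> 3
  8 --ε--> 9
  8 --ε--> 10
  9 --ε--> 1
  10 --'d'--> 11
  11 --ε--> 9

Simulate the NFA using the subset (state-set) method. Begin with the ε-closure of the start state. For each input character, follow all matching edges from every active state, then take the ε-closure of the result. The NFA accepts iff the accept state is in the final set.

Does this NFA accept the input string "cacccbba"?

Answer: REJECT

Steps:
start: ε-closure({0}) = {0,1,2,4,6,8,9,10}
'c' @ 1: {1,3,5}  ✓accept
'a' @ 2: {}  — no active states
rest 'cccbba' ignored (set empty)
final: {}; accept 1 not in set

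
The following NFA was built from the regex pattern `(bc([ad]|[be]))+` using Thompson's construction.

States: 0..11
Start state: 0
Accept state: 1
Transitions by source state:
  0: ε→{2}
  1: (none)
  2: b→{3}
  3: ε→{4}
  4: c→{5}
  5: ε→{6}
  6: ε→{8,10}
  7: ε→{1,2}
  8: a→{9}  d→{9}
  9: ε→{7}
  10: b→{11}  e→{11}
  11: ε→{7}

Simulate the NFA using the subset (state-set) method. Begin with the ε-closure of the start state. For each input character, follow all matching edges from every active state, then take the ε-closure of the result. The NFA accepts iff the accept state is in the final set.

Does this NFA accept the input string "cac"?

S₀ = ε-closure({0}) = {0,2}
'c' @ 1: {}  — no active states
rest 'ac' ignored (set empty)
end set {} — state 1 not in

Answer: REJECT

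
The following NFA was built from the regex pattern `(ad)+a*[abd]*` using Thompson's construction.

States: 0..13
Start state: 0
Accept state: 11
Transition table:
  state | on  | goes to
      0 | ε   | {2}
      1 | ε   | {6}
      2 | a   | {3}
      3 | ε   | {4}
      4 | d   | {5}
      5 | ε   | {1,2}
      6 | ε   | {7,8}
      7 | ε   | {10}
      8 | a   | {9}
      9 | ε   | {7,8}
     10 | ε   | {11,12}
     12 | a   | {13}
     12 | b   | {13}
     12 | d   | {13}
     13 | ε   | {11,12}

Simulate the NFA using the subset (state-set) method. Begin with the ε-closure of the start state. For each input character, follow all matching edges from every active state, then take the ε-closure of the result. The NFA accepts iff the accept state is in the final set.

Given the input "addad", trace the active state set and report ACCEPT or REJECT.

Answer: ACCEPT

Steps:
initial (ε-close {0}): {0,2}
'a' @ 1: {3,4}
'd' @ 2: {1,2,5,6,7,8,10,11,12}  ✓accept
'd' @ 3: {11,12,13}  ✓accept
'a' @ 4: {11,12,13}  ✓accept
'd' @ 5: {11,12,13}  ✓accept
final: {11,12,13}; accept 11 in set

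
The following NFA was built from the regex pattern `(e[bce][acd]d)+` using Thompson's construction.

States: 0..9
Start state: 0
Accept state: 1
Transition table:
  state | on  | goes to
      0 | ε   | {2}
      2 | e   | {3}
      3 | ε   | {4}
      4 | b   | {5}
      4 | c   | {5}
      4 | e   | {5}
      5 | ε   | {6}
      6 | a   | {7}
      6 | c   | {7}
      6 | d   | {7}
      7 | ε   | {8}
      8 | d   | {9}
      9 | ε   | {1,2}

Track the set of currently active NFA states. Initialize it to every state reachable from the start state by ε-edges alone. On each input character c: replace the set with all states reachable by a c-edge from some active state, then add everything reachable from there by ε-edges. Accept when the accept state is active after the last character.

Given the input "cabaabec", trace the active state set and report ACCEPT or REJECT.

Answer: REJECT

Steps:
S₀ = ε-closure({0}) = {0,2}
'c' @ 1: {}  — state set empty
rest 'abaabec' ignored (set empty)
after full input: {}  (accept=1 not in)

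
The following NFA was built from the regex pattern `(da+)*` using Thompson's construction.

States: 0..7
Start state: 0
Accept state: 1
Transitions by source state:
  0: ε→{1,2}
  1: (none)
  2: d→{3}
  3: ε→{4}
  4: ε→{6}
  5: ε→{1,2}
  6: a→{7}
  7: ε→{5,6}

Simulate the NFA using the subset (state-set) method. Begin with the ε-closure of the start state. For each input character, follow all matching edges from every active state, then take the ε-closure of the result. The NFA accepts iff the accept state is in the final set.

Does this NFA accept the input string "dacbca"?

initial (ε-close {0}): {0,1,2}
'd' @ 1: {3,4,6}
'a' @ 2: {1,2,5,6,7}  ✓accept
'c' @ 3: {}  — no active states
rest 'bca' ignored (set empty)
end set {} — state 1 not in

Answer: REJECT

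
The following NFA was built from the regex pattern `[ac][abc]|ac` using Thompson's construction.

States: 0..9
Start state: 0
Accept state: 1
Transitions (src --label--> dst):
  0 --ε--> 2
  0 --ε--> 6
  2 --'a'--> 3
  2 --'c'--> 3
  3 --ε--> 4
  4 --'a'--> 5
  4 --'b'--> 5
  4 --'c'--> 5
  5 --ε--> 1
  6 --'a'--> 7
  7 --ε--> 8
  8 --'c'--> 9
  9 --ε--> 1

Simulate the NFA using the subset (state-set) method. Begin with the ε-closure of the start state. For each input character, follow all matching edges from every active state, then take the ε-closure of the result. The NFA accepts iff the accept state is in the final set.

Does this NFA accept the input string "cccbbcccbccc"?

initial (ε-close {0}): {0,2,6}
'c' @ 1: {3,4}
'c' @ 2: {1,5}  [accepting]
'c' @ 3: {}  — dead — no transitions
rest 'bbcccbccc' ignored (set empty)
after full input: {}  (accept=1 not in)

Answer: REJECT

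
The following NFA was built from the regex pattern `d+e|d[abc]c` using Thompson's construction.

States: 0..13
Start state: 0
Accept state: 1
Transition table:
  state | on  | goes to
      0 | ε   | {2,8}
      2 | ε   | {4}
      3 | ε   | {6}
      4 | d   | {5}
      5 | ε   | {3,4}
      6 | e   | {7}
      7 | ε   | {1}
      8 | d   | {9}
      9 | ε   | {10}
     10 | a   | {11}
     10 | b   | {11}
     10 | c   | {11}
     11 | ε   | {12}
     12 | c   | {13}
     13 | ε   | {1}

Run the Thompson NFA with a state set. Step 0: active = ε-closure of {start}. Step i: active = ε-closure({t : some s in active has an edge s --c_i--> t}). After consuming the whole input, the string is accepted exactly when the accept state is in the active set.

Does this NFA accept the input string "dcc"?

Answer: ACCEPT

Steps:
start: ε-closure({0}) = {0,2,4,8}
'd' @ 1: {3,4,5,6,9,10}
'c' @ 2: {11,12}
'c' @ 3: {1,13}  ✓accept
final: {1,13}; accept 1 in set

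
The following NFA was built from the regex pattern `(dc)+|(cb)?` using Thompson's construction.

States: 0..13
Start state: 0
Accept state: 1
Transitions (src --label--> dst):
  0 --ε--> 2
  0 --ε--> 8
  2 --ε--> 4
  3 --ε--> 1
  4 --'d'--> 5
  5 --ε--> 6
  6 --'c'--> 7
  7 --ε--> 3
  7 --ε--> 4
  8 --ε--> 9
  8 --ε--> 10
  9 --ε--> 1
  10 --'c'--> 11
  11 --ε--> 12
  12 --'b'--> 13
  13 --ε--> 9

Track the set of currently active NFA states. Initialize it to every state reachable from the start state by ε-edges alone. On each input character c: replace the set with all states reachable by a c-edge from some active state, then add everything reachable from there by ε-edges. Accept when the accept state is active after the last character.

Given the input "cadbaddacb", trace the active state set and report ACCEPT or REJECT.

start: ε-closure({0}) = {0,1,2,4,8,9,10}
'c' @ 1: {11,12}
'a' @ 2: {}  — no active states
rest 'dbaddacb' ignored (set empty)
after full input: {}  (accept=1 not in)

Answer: REJECT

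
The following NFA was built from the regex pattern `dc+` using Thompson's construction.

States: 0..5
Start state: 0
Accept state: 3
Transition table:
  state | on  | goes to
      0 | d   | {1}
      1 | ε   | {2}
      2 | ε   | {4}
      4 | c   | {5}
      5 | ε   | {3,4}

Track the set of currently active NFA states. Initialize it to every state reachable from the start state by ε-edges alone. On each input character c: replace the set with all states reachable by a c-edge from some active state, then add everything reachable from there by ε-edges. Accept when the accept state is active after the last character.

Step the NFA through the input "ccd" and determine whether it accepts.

start: ε-closure({0}) = {0}
'c' @ 1: {}  — state set empty
rest 'cd' ignored (set empty)
end set {} — state 3 not in

Answer: REJECT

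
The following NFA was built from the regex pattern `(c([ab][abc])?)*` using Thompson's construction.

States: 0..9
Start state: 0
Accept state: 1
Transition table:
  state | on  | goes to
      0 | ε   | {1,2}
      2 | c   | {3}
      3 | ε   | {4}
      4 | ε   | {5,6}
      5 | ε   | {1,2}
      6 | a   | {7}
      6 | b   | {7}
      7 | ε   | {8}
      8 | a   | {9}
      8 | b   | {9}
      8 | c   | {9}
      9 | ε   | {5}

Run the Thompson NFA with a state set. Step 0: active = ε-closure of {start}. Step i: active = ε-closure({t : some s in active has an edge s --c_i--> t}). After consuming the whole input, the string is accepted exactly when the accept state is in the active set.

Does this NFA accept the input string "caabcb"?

Answer: REJECT

Derivation:
initial (ε-close {0}): {0,1,2}
'c' @ 1: {1,2,3,4,5,6}  ✓accept
'a' @ 2: {7,8}
'a' @ 3: {1,2,5,9}  ✓accept
'b' @ 4: {}  — no active states
rest 'cb' ignored (set empty)
end set {} — state 1 not in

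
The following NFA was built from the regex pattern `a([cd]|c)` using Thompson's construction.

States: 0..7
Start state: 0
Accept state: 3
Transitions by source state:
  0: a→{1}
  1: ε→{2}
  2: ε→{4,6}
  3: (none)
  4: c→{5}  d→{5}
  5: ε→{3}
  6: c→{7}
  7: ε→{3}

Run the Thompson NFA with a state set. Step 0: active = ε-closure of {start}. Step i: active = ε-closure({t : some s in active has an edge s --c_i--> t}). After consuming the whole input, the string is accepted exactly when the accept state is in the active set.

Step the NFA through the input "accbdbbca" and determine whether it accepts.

Answer: REJECT

Steps:
start: ε-closure({0}) = {0}
'a' @ 1: {1,2,4,6}
'c' @ 2: {3,5,7}  (accept∈set)
'c' @ 3: {}  — no active states
rest 'bdbbca' ignored (set empty)
after full input: {}  (accept=3 not in)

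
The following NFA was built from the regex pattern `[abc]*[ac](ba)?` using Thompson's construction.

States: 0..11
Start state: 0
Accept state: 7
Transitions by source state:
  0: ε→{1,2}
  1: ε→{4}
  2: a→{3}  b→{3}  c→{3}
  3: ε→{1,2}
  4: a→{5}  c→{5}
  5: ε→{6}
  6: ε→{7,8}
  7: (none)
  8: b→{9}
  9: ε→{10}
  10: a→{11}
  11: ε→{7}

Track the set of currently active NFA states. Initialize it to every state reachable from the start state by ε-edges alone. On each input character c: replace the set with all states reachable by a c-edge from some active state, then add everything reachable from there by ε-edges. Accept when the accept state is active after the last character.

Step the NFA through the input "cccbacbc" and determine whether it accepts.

Answer: ACCEPT

Trace:
start: ε-closure({0}) = {0,1,2,4}
'c' @ 1: {1,2,3,4,5,6,7,8}  [accepting]
'c' @ 2: {1,2,3,4,5,6,7,8}  [accepting]
'c' @ 3: {1,2,3,4,5,6,7,8}  [accepting]
'b' @ 4: {1,2,3,4,9,10}
'a' @ 5: {1,2,3,4,5,6,7,8,11}  [accepting]
'c' @ 6: {1,2,3,4,5,6,7,8}  [accepting]
'b' @ 7: {1,2,3,4,9,10}
'c' @ 8: {1,2,3,4,5,6,7,8}  [accepting]
final: {1,2,3,4,5,6,7,8}; accept 7 in set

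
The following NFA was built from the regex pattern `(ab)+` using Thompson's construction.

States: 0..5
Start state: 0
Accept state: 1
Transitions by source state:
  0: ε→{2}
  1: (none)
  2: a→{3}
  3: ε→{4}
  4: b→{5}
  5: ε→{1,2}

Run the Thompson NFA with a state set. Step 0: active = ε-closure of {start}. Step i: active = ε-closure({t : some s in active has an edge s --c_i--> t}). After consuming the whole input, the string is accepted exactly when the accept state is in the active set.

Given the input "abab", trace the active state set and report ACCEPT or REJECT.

S₀ = ε-closure({0}) = {0,2}
'a' @ 1: {3,4}
'b' @ 2: {1,2,5}  ✓accept
'a' @ 3: {3,4}
'b' @ 4: {1,2,5}  ✓accept
after full input: {1,2,5}  (accept=1 in)

Answer: ACCEPT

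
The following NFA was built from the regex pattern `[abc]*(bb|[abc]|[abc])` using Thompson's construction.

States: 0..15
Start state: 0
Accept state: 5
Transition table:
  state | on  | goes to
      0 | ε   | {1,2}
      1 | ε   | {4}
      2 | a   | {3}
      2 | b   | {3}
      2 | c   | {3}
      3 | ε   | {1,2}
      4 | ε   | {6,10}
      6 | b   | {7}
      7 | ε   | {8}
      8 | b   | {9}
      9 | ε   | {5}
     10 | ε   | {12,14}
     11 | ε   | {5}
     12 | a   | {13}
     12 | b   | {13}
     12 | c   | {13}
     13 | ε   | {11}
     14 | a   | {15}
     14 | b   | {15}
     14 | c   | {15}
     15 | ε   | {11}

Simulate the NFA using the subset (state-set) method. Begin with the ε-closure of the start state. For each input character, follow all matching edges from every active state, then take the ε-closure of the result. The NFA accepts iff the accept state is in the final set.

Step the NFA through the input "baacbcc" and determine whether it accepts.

initial (ε-close {0}): {0,1,2,4,6,10,12,14}
'b' @ 1: {1,2,3,4,5,6,7,8,10,11,12,13,14,15}  ✓accept
'a' @ 2: {1,2,3,4,5,6,10,11,12,13,14,15}  ✓accept
'a' @ 3: {1,2,3,4,5,6,10,11,12,13,14,15}  ✓accept
'c' @ 4: {1,2,3,4,5,6,10,11,12,13,14,15}  ✓accept
'b' @ 5: {1,2,3,4,5,6,7,8,10,11,12,13,14,15}  ✓accept
'c' @ 6: {1,2,3,4,5,6,10,11,12,13,14,15}  ✓accept
'c' @ 7: {1,2,3,4,5,6,10,11,12,13,14,15}  ✓accept
end set {1,2,3,4,5,6,10,11,12,13,14,15} — state 5 in

Answer: ACCEPT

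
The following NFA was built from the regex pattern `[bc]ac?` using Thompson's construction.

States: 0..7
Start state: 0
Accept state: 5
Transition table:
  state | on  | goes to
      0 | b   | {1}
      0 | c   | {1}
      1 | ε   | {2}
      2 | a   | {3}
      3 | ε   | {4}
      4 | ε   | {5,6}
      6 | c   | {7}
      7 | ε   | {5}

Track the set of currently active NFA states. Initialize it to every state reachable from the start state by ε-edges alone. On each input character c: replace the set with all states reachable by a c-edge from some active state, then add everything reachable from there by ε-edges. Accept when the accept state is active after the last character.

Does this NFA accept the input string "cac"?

Answer: ACCEPT

Derivation:
start: ε-closure({0}) = {0}
'c' @ 1: {1,2}
'a' @ 2: {3,4,5,6}  (accept∈set)
'c' @ 3: {5,7}  (accept∈set)
final: {5,7}; accept 5 in set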